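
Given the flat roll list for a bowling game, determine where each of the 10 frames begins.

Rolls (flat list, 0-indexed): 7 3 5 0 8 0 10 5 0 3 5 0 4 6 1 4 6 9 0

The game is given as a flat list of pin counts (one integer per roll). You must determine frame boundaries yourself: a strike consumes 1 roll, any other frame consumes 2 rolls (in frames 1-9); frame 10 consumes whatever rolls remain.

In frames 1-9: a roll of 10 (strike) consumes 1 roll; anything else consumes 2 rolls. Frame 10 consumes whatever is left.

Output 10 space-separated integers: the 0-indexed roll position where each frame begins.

Answer: 0 2 4 6 7 9 11 13 15 17

Derivation:
Frame 1 starts at roll index 0: rolls=7,3 (sum=10), consumes 2 rolls
Frame 2 starts at roll index 2: rolls=5,0 (sum=5), consumes 2 rolls
Frame 3 starts at roll index 4: rolls=8,0 (sum=8), consumes 2 rolls
Frame 4 starts at roll index 6: roll=10 (strike), consumes 1 roll
Frame 5 starts at roll index 7: rolls=5,0 (sum=5), consumes 2 rolls
Frame 6 starts at roll index 9: rolls=3,5 (sum=8), consumes 2 rolls
Frame 7 starts at roll index 11: rolls=0,4 (sum=4), consumes 2 rolls
Frame 8 starts at roll index 13: rolls=6,1 (sum=7), consumes 2 rolls
Frame 9 starts at roll index 15: rolls=4,6 (sum=10), consumes 2 rolls
Frame 10 starts at roll index 17: 2 remaining rolls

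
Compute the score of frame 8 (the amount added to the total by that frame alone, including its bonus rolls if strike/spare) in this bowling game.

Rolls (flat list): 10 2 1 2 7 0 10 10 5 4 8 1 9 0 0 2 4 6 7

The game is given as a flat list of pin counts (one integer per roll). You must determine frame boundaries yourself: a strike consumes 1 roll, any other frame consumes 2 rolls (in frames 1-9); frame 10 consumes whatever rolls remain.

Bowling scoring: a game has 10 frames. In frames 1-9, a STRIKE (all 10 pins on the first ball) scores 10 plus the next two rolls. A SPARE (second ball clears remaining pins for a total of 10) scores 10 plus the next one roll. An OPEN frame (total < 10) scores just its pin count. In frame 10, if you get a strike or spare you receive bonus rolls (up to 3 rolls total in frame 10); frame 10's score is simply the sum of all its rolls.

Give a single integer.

Answer: 9

Derivation:
Frame 1: STRIKE. 10 + next two rolls (2+1) = 13. Cumulative: 13
Frame 2: OPEN (2+1=3). Cumulative: 16
Frame 3: OPEN (2+7=9). Cumulative: 25
Frame 4: SPARE (0+10=10). 10 + next roll (10) = 20. Cumulative: 45
Frame 5: STRIKE. 10 + next two rolls (5+4) = 19. Cumulative: 64
Frame 6: OPEN (5+4=9). Cumulative: 73
Frame 7: OPEN (8+1=9). Cumulative: 82
Frame 8: OPEN (9+0=9). Cumulative: 91
Frame 9: OPEN (0+2=2). Cumulative: 93
Frame 10: SPARE. Sum of all frame-10 rolls (4+6+7) = 17. Cumulative: 110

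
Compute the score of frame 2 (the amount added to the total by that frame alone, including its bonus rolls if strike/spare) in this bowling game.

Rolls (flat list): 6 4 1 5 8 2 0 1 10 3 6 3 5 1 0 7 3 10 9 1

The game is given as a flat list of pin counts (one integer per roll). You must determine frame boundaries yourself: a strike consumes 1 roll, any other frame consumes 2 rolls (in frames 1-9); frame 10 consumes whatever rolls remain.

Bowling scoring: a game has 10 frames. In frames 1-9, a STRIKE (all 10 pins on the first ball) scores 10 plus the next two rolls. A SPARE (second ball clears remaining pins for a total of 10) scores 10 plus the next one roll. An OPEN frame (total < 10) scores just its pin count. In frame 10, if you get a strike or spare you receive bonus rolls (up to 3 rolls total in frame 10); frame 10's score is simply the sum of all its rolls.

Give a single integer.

Answer: 6

Derivation:
Frame 1: SPARE (6+4=10). 10 + next roll (1) = 11. Cumulative: 11
Frame 2: OPEN (1+5=6). Cumulative: 17
Frame 3: SPARE (8+2=10). 10 + next roll (0) = 10. Cumulative: 27
Frame 4: OPEN (0+1=1). Cumulative: 28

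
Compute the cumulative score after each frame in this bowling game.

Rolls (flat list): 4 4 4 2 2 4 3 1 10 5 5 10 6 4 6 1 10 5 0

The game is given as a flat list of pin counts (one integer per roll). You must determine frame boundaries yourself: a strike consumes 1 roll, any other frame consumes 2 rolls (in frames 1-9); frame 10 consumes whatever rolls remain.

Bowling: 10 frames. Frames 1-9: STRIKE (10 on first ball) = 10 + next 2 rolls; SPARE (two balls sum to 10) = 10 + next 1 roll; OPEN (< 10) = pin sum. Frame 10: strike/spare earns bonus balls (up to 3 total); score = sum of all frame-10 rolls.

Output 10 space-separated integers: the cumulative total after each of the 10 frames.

Frame 1: OPEN (4+4=8). Cumulative: 8
Frame 2: OPEN (4+2=6). Cumulative: 14
Frame 3: OPEN (2+4=6). Cumulative: 20
Frame 4: OPEN (3+1=4). Cumulative: 24
Frame 5: STRIKE. 10 + next two rolls (5+5) = 20. Cumulative: 44
Frame 6: SPARE (5+5=10). 10 + next roll (10) = 20. Cumulative: 64
Frame 7: STRIKE. 10 + next two rolls (6+4) = 20. Cumulative: 84
Frame 8: SPARE (6+4=10). 10 + next roll (6) = 16. Cumulative: 100
Frame 9: OPEN (6+1=7). Cumulative: 107
Frame 10: STRIKE. Sum of all frame-10 rolls (10+5+0) = 15. Cumulative: 122

Answer: 8 14 20 24 44 64 84 100 107 122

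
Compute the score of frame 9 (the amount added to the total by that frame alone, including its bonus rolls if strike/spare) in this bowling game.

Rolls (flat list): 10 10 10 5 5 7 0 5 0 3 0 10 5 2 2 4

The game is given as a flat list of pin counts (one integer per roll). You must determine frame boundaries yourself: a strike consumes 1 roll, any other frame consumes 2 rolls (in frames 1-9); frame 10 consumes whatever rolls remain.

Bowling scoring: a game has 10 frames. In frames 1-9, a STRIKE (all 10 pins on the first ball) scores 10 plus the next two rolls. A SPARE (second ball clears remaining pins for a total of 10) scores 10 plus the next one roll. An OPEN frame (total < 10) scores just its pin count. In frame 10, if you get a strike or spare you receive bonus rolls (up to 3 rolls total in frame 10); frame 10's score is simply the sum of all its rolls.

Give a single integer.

Answer: 7

Derivation:
Frame 1: STRIKE. 10 + next two rolls (10+10) = 30. Cumulative: 30
Frame 2: STRIKE. 10 + next two rolls (10+5) = 25. Cumulative: 55
Frame 3: STRIKE. 10 + next two rolls (5+5) = 20. Cumulative: 75
Frame 4: SPARE (5+5=10). 10 + next roll (7) = 17. Cumulative: 92
Frame 5: OPEN (7+0=7). Cumulative: 99
Frame 6: OPEN (5+0=5). Cumulative: 104
Frame 7: OPEN (3+0=3). Cumulative: 107
Frame 8: STRIKE. 10 + next two rolls (5+2) = 17. Cumulative: 124
Frame 9: OPEN (5+2=7). Cumulative: 131
Frame 10: OPEN. Sum of all frame-10 rolls (2+4) = 6. Cumulative: 137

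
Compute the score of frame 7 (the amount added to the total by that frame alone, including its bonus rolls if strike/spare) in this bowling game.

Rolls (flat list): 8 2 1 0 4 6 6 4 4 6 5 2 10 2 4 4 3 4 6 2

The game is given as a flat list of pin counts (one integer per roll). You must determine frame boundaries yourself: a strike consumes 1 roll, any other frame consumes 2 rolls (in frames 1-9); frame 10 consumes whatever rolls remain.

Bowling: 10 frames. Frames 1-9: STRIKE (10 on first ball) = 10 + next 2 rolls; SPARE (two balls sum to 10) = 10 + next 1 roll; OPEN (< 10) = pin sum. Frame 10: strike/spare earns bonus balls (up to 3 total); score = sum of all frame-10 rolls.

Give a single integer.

Frame 1: SPARE (8+2=10). 10 + next roll (1) = 11. Cumulative: 11
Frame 2: OPEN (1+0=1). Cumulative: 12
Frame 3: SPARE (4+6=10). 10 + next roll (6) = 16. Cumulative: 28
Frame 4: SPARE (6+4=10). 10 + next roll (4) = 14. Cumulative: 42
Frame 5: SPARE (4+6=10). 10 + next roll (5) = 15. Cumulative: 57
Frame 6: OPEN (5+2=7). Cumulative: 64
Frame 7: STRIKE. 10 + next two rolls (2+4) = 16. Cumulative: 80
Frame 8: OPEN (2+4=6). Cumulative: 86
Frame 9: OPEN (4+3=7). Cumulative: 93

Answer: 16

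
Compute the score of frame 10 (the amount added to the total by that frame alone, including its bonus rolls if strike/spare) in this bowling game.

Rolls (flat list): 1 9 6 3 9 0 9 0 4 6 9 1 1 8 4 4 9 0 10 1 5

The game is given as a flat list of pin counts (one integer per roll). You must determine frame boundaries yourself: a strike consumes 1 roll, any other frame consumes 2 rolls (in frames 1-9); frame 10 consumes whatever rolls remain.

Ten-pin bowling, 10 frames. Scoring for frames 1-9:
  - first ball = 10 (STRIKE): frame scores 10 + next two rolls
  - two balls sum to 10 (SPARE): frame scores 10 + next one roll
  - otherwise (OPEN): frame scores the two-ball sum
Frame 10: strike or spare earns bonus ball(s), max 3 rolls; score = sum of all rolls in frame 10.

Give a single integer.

Answer: 16

Derivation:
Frame 1: SPARE (1+9=10). 10 + next roll (6) = 16. Cumulative: 16
Frame 2: OPEN (6+3=9). Cumulative: 25
Frame 3: OPEN (9+0=9). Cumulative: 34
Frame 4: OPEN (9+0=9). Cumulative: 43
Frame 5: SPARE (4+6=10). 10 + next roll (9) = 19. Cumulative: 62
Frame 6: SPARE (9+1=10). 10 + next roll (1) = 11. Cumulative: 73
Frame 7: OPEN (1+8=9). Cumulative: 82
Frame 8: OPEN (4+4=8). Cumulative: 90
Frame 9: OPEN (9+0=9). Cumulative: 99
Frame 10: STRIKE. Sum of all frame-10 rolls (10+1+5) = 16. Cumulative: 115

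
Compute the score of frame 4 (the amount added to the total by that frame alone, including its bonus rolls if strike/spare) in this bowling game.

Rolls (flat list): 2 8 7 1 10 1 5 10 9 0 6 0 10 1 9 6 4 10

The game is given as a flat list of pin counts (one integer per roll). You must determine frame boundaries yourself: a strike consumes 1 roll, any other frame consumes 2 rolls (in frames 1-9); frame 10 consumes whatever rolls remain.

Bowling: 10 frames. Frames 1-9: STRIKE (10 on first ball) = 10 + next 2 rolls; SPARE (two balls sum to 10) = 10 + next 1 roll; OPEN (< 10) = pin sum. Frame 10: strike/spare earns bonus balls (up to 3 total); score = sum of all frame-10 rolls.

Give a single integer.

Answer: 6

Derivation:
Frame 1: SPARE (2+8=10). 10 + next roll (7) = 17. Cumulative: 17
Frame 2: OPEN (7+1=8). Cumulative: 25
Frame 3: STRIKE. 10 + next two rolls (1+5) = 16. Cumulative: 41
Frame 4: OPEN (1+5=6). Cumulative: 47
Frame 5: STRIKE. 10 + next two rolls (9+0) = 19. Cumulative: 66
Frame 6: OPEN (9+0=9). Cumulative: 75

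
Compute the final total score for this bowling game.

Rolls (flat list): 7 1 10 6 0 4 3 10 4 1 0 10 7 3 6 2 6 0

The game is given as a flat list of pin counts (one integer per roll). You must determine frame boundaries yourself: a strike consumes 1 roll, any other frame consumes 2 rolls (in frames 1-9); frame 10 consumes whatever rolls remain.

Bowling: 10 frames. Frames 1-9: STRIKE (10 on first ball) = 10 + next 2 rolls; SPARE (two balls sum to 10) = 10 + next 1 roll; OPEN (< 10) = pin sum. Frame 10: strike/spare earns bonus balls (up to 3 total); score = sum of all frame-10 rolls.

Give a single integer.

Frame 1: OPEN (7+1=8). Cumulative: 8
Frame 2: STRIKE. 10 + next two rolls (6+0) = 16. Cumulative: 24
Frame 3: OPEN (6+0=6). Cumulative: 30
Frame 4: OPEN (4+3=7). Cumulative: 37
Frame 5: STRIKE. 10 + next two rolls (4+1) = 15. Cumulative: 52
Frame 6: OPEN (4+1=5). Cumulative: 57
Frame 7: SPARE (0+10=10). 10 + next roll (7) = 17. Cumulative: 74
Frame 8: SPARE (7+3=10). 10 + next roll (6) = 16. Cumulative: 90
Frame 9: OPEN (6+2=8). Cumulative: 98
Frame 10: OPEN. Sum of all frame-10 rolls (6+0) = 6. Cumulative: 104

Answer: 104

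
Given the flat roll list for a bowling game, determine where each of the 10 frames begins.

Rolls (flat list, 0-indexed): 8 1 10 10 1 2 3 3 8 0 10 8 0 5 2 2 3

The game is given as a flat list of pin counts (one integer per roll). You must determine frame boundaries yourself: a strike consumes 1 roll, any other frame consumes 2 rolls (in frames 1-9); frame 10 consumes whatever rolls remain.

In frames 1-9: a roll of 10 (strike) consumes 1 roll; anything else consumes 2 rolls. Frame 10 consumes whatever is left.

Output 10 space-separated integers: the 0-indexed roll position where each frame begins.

Frame 1 starts at roll index 0: rolls=8,1 (sum=9), consumes 2 rolls
Frame 2 starts at roll index 2: roll=10 (strike), consumes 1 roll
Frame 3 starts at roll index 3: roll=10 (strike), consumes 1 roll
Frame 4 starts at roll index 4: rolls=1,2 (sum=3), consumes 2 rolls
Frame 5 starts at roll index 6: rolls=3,3 (sum=6), consumes 2 rolls
Frame 6 starts at roll index 8: rolls=8,0 (sum=8), consumes 2 rolls
Frame 7 starts at roll index 10: roll=10 (strike), consumes 1 roll
Frame 8 starts at roll index 11: rolls=8,0 (sum=8), consumes 2 rolls
Frame 9 starts at roll index 13: rolls=5,2 (sum=7), consumes 2 rolls
Frame 10 starts at roll index 15: 2 remaining rolls

Answer: 0 2 3 4 6 8 10 11 13 15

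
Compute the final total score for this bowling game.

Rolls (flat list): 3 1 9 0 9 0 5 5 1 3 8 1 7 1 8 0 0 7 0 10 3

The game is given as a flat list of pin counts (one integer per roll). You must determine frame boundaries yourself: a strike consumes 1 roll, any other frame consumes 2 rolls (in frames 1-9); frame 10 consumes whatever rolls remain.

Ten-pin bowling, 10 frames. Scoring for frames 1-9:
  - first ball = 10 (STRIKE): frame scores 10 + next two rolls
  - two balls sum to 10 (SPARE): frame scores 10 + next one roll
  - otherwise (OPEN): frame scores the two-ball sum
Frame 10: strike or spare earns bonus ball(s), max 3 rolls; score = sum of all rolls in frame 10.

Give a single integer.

Answer: 82

Derivation:
Frame 1: OPEN (3+1=4). Cumulative: 4
Frame 2: OPEN (9+0=9). Cumulative: 13
Frame 3: OPEN (9+0=9). Cumulative: 22
Frame 4: SPARE (5+5=10). 10 + next roll (1) = 11. Cumulative: 33
Frame 5: OPEN (1+3=4). Cumulative: 37
Frame 6: OPEN (8+1=9). Cumulative: 46
Frame 7: OPEN (7+1=8). Cumulative: 54
Frame 8: OPEN (8+0=8). Cumulative: 62
Frame 9: OPEN (0+7=7). Cumulative: 69
Frame 10: SPARE. Sum of all frame-10 rolls (0+10+3) = 13. Cumulative: 82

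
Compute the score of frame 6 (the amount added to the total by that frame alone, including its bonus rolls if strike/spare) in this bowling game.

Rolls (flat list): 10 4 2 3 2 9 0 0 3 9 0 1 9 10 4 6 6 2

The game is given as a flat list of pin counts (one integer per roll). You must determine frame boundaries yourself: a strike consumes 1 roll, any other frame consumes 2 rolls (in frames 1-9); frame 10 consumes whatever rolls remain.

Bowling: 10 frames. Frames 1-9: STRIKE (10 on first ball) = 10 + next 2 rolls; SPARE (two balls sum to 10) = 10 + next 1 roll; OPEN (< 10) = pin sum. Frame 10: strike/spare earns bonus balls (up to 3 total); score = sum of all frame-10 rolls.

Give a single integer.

Answer: 9

Derivation:
Frame 1: STRIKE. 10 + next two rolls (4+2) = 16. Cumulative: 16
Frame 2: OPEN (4+2=6). Cumulative: 22
Frame 3: OPEN (3+2=5). Cumulative: 27
Frame 4: OPEN (9+0=9). Cumulative: 36
Frame 5: OPEN (0+3=3). Cumulative: 39
Frame 6: OPEN (9+0=9). Cumulative: 48
Frame 7: SPARE (1+9=10). 10 + next roll (10) = 20. Cumulative: 68
Frame 8: STRIKE. 10 + next two rolls (4+6) = 20. Cumulative: 88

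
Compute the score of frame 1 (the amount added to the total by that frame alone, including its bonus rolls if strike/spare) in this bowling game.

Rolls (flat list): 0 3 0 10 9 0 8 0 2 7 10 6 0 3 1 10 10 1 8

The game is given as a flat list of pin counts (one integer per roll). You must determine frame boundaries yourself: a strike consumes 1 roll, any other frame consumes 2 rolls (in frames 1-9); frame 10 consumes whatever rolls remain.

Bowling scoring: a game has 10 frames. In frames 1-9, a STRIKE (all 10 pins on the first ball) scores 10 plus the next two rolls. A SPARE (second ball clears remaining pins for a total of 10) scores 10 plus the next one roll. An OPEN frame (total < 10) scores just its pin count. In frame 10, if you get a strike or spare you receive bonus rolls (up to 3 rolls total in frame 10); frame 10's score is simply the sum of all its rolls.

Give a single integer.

Frame 1: OPEN (0+3=3). Cumulative: 3
Frame 2: SPARE (0+10=10). 10 + next roll (9) = 19. Cumulative: 22
Frame 3: OPEN (9+0=9). Cumulative: 31

Answer: 3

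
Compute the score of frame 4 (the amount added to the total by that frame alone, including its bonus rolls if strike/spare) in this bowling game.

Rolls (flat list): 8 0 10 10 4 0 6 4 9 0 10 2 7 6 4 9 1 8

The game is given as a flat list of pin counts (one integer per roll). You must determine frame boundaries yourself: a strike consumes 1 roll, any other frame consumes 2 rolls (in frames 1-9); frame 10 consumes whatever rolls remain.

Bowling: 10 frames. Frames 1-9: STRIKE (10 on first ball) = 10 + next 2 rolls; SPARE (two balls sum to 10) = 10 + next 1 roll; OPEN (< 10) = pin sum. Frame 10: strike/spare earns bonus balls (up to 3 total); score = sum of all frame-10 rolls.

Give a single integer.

Answer: 4

Derivation:
Frame 1: OPEN (8+0=8). Cumulative: 8
Frame 2: STRIKE. 10 + next two rolls (10+4) = 24. Cumulative: 32
Frame 3: STRIKE. 10 + next two rolls (4+0) = 14. Cumulative: 46
Frame 4: OPEN (4+0=4). Cumulative: 50
Frame 5: SPARE (6+4=10). 10 + next roll (9) = 19. Cumulative: 69
Frame 6: OPEN (9+0=9). Cumulative: 78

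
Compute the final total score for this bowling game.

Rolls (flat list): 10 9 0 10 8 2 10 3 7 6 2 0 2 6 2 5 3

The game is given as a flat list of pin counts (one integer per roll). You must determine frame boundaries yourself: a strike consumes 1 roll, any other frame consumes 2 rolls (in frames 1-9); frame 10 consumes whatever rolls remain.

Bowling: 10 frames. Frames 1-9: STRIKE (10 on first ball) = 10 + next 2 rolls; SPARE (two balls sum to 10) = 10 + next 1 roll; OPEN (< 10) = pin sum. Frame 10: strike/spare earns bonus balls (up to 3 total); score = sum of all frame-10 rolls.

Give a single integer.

Answer: 130

Derivation:
Frame 1: STRIKE. 10 + next two rolls (9+0) = 19. Cumulative: 19
Frame 2: OPEN (9+0=9). Cumulative: 28
Frame 3: STRIKE. 10 + next two rolls (8+2) = 20. Cumulative: 48
Frame 4: SPARE (8+2=10). 10 + next roll (10) = 20. Cumulative: 68
Frame 5: STRIKE. 10 + next two rolls (3+7) = 20. Cumulative: 88
Frame 6: SPARE (3+7=10). 10 + next roll (6) = 16. Cumulative: 104
Frame 7: OPEN (6+2=8). Cumulative: 112
Frame 8: OPEN (0+2=2). Cumulative: 114
Frame 9: OPEN (6+2=8). Cumulative: 122
Frame 10: OPEN. Sum of all frame-10 rolls (5+3) = 8. Cumulative: 130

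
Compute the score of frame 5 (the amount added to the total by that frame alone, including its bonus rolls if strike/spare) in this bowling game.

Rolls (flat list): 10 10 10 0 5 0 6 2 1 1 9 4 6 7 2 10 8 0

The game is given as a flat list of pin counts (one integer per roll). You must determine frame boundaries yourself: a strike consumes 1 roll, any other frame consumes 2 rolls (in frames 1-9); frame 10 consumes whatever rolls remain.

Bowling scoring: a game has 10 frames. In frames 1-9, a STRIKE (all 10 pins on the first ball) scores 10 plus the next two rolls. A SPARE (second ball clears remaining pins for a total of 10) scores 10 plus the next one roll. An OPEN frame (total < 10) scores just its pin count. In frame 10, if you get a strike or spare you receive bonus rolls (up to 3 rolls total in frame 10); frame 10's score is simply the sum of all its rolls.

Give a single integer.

Answer: 6

Derivation:
Frame 1: STRIKE. 10 + next two rolls (10+10) = 30. Cumulative: 30
Frame 2: STRIKE. 10 + next two rolls (10+0) = 20. Cumulative: 50
Frame 3: STRIKE. 10 + next two rolls (0+5) = 15. Cumulative: 65
Frame 4: OPEN (0+5=5). Cumulative: 70
Frame 5: OPEN (0+6=6). Cumulative: 76
Frame 6: OPEN (2+1=3). Cumulative: 79
Frame 7: SPARE (1+9=10). 10 + next roll (4) = 14. Cumulative: 93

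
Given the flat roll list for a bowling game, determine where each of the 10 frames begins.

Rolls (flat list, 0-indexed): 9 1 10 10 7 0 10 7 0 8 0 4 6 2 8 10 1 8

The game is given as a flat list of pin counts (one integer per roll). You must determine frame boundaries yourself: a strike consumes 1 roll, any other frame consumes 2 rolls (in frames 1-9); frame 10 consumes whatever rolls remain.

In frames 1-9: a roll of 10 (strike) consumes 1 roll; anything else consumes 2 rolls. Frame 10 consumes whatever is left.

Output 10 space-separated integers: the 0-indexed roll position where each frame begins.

Answer: 0 2 3 4 6 7 9 11 13 15

Derivation:
Frame 1 starts at roll index 0: rolls=9,1 (sum=10), consumes 2 rolls
Frame 2 starts at roll index 2: roll=10 (strike), consumes 1 roll
Frame 3 starts at roll index 3: roll=10 (strike), consumes 1 roll
Frame 4 starts at roll index 4: rolls=7,0 (sum=7), consumes 2 rolls
Frame 5 starts at roll index 6: roll=10 (strike), consumes 1 roll
Frame 6 starts at roll index 7: rolls=7,0 (sum=7), consumes 2 rolls
Frame 7 starts at roll index 9: rolls=8,0 (sum=8), consumes 2 rolls
Frame 8 starts at roll index 11: rolls=4,6 (sum=10), consumes 2 rolls
Frame 9 starts at roll index 13: rolls=2,8 (sum=10), consumes 2 rolls
Frame 10 starts at roll index 15: 3 remaining rolls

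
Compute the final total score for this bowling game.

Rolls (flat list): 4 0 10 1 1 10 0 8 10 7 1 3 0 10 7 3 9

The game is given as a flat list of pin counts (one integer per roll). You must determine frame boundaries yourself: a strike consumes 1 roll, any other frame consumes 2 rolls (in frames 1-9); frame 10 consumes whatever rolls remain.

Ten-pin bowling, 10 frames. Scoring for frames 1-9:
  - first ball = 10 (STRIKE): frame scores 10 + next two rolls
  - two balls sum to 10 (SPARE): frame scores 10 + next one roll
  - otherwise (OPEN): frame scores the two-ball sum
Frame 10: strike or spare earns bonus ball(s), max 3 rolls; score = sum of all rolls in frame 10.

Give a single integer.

Frame 1: OPEN (4+0=4). Cumulative: 4
Frame 2: STRIKE. 10 + next two rolls (1+1) = 12. Cumulative: 16
Frame 3: OPEN (1+1=2). Cumulative: 18
Frame 4: STRIKE. 10 + next two rolls (0+8) = 18. Cumulative: 36
Frame 5: OPEN (0+8=8). Cumulative: 44
Frame 6: STRIKE. 10 + next two rolls (7+1) = 18. Cumulative: 62
Frame 7: OPEN (7+1=8). Cumulative: 70
Frame 8: OPEN (3+0=3). Cumulative: 73
Frame 9: STRIKE. 10 + next two rolls (7+3) = 20. Cumulative: 93
Frame 10: SPARE. Sum of all frame-10 rolls (7+3+9) = 19. Cumulative: 112

Answer: 112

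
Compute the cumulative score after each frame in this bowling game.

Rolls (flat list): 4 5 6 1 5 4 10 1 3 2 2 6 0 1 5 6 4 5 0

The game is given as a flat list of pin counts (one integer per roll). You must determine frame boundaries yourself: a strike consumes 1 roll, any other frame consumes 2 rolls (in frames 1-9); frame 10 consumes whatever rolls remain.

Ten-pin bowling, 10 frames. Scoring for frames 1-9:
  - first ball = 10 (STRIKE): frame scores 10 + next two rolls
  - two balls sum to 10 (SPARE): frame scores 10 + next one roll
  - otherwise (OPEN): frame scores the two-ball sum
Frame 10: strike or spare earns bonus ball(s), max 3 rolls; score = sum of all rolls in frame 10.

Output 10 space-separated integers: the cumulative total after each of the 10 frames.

Answer: 9 16 25 39 43 47 53 59 74 79

Derivation:
Frame 1: OPEN (4+5=9). Cumulative: 9
Frame 2: OPEN (6+1=7). Cumulative: 16
Frame 3: OPEN (5+4=9). Cumulative: 25
Frame 4: STRIKE. 10 + next two rolls (1+3) = 14. Cumulative: 39
Frame 5: OPEN (1+3=4). Cumulative: 43
Frame 6: OPEN (2+2=4). Cumulative: 47
Frame 7: OPEN (6+0=6). Cumulative: 53
Frame 8: OPEN (1+5=6). Cumulative: 59
Frame 9: SPARE (6+4=10). 10 + next roll (5) = 15. Cumulative: 74
Frame 10: OPEN. Sum of all frame-10 rolls (5+0) = 5. Cumulative: 79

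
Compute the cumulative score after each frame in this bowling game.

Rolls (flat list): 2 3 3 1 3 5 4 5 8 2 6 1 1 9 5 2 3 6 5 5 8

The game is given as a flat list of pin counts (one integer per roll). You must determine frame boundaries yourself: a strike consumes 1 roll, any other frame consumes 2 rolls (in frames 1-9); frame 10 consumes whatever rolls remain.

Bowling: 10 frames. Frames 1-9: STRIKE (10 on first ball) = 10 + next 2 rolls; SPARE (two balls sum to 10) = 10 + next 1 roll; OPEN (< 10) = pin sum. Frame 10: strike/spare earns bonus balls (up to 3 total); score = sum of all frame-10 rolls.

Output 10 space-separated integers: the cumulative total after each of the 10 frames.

Answer: 5 9 17 26 42 49 64 71 80 98

Derivation:
Frame 1: OPEN (2+3=5). Cumulative: 5
Frame 2: OPEN (3+1=4). Cumulative: 9
Frame 3: OPEN (3+5=8). Cumulative: 17
Frame 4: OPEN (4+5=9). Cumulative: 26
Frame 5: SPARE (8+2=10). 10 + next roll (6) = 16. Cumulative: 42
Frame 6: OPEN (6+1=7). Cumulative: 49
Frame 7: SPARE (1+9=10). 10 + next roll (5) = 15. Cumulative: 64
Frame 8: OPEN (5+2=7). Cumulative: 71
Frame 9: OPEN (3+6=9). Cumulative: 80
Frame 10: SPARE. Sum of all frame-10 rolls (5+5+8) = 18. Cumulative: 98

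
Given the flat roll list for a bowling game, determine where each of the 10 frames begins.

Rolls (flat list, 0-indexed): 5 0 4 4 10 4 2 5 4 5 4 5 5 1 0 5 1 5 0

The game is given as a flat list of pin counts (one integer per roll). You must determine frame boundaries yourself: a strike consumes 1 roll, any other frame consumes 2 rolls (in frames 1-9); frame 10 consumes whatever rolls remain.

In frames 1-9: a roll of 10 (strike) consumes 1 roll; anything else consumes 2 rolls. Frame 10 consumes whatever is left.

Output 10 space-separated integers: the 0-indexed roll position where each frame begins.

Frame 1 starts at roll index 0: rolls=5,0 (sum=5), consumes 2 rolls
Frame 2 starts at roll index 2: rolls=4,4 (sum=8), consumes 2 rolls
Frame 3 starts at roll index 4: roll=10 (strike), consumes 1 roll
Frame 4 starts at roll index 5: rolls=4,2 (sum=6), consumes 2 rolls
Frame 5 starts at roll index 7: rolls=5,4 (sum=9), consumes 2 rolls
Frame 6 starts at roll index 9: rolls=5,4 (sum=9), consumes 2 rolls
Frame 7 starts at roll index 11: rolls=5,5 (sum=10), consumes 2 rolls
Frame 8 starts at roll index 13: rolls=1,0 (sum=1), consumes 2 rolls
Frame 9 starts at roll index 15: rolls=5,1 (sum=6), consumes 2 rolls
Frame 10 starts at roll index 17: 2 remaining rolls

Answer: 0 2 4 5 7 9 11 13 15 17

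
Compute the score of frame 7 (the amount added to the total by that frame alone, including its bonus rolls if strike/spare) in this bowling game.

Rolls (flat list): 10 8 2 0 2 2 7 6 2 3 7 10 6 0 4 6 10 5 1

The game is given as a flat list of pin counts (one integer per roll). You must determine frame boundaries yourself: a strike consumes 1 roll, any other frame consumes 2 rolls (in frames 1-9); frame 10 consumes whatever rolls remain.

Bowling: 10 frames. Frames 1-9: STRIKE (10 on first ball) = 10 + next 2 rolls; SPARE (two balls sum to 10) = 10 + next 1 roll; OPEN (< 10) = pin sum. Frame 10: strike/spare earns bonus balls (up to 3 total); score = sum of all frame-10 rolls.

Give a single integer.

Frame 1: STRIKE. 10 + next two rolls (8+2) = 20. Cumulative: 20
Frame 2: SPARE (8+2=10). 10 + next roll (0) = 10. Cumulative: 30
Frame 3: OPEN (0+2=2). Cumulative: 32
Frame 4: OPEN (2+7=9). Cumulative: 41
Frame 5: OPEN (6+2=8). Cumulative: 49
Frame 6: SPARE (3+7=10). 10 + next roll (10) = 20. Cumulative: 69
Frame 7: STRIKE. 10 + next two rolls (6+0) = 16. Cumulative: 85
Frame 8: OPEN (6+0=6). Cumulative: 91
Frame 9: SPARE (4+6=10). 10 + next roll (10) = 20. Cumulative: 111

Answer: 16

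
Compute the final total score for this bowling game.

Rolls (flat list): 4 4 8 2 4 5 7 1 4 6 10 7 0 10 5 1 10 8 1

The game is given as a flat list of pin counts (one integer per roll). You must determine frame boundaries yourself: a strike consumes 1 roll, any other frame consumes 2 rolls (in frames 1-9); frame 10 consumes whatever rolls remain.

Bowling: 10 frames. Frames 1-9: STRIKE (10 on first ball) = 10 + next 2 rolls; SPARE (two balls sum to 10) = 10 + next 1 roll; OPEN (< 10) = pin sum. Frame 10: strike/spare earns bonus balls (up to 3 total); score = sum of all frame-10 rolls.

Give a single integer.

Frame 1: OPEN (4+4=8). Cumulative: 8
Frame 2: SPARE (8+2=10). 10 + next roll (4) = 14. Cumulative: 22
Frame 3: OPEN (4+5=9). Cumulative: 31
Frame 4: OPEN (7+1=8). Cumulative: 39
Frame 5: SPARE (4+6=10). 10 + next roll (10) = 20. Cumulative: 59
Frame 6: STRIKE. 10 + next two rolls (7+0) = 17. Cumulative: 76
Frame 7: OPEN (7+0=7). Cumulative: 83
Frame 8: STRIKE. 10 + next two rolls (5+1) = 16. Cumulative: 99
Frame 9: OPEN (5+1=6). Cumulative: 105
Frame 10: STRIKE. Sum of all frame-10 rolls (10+8+1) = 19. Cumulative: 124

Answer: 124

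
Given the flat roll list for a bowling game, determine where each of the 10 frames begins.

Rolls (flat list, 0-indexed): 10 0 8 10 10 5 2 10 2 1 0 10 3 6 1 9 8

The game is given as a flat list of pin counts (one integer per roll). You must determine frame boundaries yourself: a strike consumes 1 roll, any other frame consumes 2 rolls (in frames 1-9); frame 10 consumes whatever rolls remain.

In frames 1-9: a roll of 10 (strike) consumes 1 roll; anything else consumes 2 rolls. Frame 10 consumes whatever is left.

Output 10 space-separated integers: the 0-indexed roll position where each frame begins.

Frame 1 starts at roll index 0: roll=10 (strike), consumes 1 roll
Frame 2 starts at roll index 1: rolls=0,8 (sum=8), consumes 2 rolls
Frame 3 starts at roll index 3: roll=10 (strike), consumes 1 roll
Frame 4 starts at roll index 4: roll=10 (strike), consumes 1 roll
Frame 5 starts at roll index 5: rolls=5,2 (sum=7), consumes 2 rolls
Frame 6 starts at roll index 7: roll=10 (strike), consumes 1 roll
Frame 7 starts at roll index 8: rolls=2,1 (sum=3), consumes 2 rolls
Frame 8 starts at roll index 10: rolls=0,10 (sum=10), consumes 2 rolls
Frame 9 starts at roll index 12: rolls=3,6 (sum=9), consumes 2 rolls
Frame 10 starts at roll index 14: 3 remaining rolls

Answer: 0 1 3 4 5 7 8 10 12 14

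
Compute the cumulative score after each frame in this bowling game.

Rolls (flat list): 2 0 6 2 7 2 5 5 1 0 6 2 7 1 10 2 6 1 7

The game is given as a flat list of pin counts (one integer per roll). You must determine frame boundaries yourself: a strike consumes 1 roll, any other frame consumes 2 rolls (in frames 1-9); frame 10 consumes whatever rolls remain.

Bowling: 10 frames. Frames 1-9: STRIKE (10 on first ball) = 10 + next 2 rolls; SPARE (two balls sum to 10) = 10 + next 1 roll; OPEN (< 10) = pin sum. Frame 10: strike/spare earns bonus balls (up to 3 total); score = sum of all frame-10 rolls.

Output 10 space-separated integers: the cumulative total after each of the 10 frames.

Answer: 2 10 19 30 31 39 47 65 73 81

Derivation:
Frame 1: OPEN (2+0=2). Cumulative: 2
Frame 2: OPEN (6+2=8). Cumulative: 10
Frame 3: OPEN (7+2=9). Cumulative: 19
Frame 4: SPARE (5+5=10). 10 + next roll (1) = 11. Cumulative: 30
Frame 5: OPEN (1+0=1). Cumulative: 31
Frame 6: OPEN (6+2=8). Cumulative: 39
Frame 7: OPEN (7+1=8). Cumulative: 47
Frame 8: STRIKE. 10 + next two rolls (2+6) = 18. Cumulative: 65
Frame 9: OPEN (2+6=8). Cumulative: 73
Frame 10: OPEN. Sum of all frame-10 rolls (1+7) = 8. Cumulative: 81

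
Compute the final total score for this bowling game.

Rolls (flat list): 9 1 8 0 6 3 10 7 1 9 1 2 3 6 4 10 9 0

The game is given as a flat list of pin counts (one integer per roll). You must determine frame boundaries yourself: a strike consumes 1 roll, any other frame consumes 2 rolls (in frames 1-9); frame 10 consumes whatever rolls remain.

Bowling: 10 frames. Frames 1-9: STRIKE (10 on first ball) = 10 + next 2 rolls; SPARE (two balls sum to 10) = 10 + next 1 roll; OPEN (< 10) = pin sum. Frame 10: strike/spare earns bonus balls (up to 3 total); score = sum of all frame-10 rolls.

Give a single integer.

Frame 1: SPARE (9+1=10). 10 + next roll (8) = 18. Cumulative: 18
Frame 2: OPEN (8+0=8). Cumulative: 26
Frame 3: OPEN (6+3=9). Cumulative: 35
Frame 4: STRIKE. 10 + next two rolls (7+1) = 18. Cumulative: 53
Frame 5: OPEN (7+1=8). Cumulative: 61
Frame 6: SPARE (9+1=10). 10 + next roll (2) = 12. Cumulative: 73
Frame 7: OPEN (2+3=5). Cumulative: 78
Frame 8: SPARE (6+4=10). 10 + next roll (10) = 20. Cumulative: 98
Frame 9: STRIKE. 10 + next two rolls (9+0) = 19. Cumulative: 117
Frame 10: OPEN. Sum of all frame-10 rolls (9+0) = 9. Cumulative: 126

Answer: 126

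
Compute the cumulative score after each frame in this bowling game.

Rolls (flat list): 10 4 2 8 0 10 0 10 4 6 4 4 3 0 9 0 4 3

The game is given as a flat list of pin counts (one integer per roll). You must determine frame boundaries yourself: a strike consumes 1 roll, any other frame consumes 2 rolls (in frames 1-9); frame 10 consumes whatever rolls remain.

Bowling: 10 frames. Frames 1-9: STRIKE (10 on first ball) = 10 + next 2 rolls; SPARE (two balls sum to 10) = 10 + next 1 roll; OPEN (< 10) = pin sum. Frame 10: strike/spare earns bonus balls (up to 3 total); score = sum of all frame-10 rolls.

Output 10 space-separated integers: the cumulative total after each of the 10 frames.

Answer: 16 22 30 50 64 78 86 89 98 105

Derivation:
Frame 1: STRIKE. 10 + next two rolls (4+2) = 16. Cumulative: 16
Frame 2: OPEN (4+2=6). Cumulative: 22
Frame 3: OPEN (8+0=8). Cumulative: 30
Frame 4: STRIKE. 10 + next two rolls (0+10) = 20. Cumulative: 50
Frame 5: SPARE (0+10=10). 10 + next roll (4) = 14. Cumulative: 64
Frame 6: SPARE (4+6=10). 10 + next roll (4) = 14. Cumulative: 78
Frame 7: OPEN (4+4=8). Cumulative: 86
Frame 8: OPEN (3+0=3). Cumulative: 89
Frame 9: OPEN (9+0=9). Cumulative: 98
Frame 10: OPEN. Sum of all frame-10 rolls (4+3) = 7. Cumulative: 105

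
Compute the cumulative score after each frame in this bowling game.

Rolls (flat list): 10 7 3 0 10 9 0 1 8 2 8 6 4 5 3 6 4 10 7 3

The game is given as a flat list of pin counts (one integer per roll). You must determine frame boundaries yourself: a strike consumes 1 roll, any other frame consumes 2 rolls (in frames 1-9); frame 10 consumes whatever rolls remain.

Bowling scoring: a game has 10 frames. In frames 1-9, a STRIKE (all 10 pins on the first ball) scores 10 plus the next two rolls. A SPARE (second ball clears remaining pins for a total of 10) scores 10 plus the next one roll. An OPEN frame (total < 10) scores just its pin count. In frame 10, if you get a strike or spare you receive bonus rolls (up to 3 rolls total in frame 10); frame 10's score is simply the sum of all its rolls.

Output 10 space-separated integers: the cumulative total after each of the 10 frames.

Answer: 20 30 49 58 67 83 98 106 126 146

Derivation:
Frame 1: STRIKE. 10 + next two rolls (7+3) = 20. Cumulative: 20
Frame 2: SPARE (7+3=10). 10 + next roll (0) = 10. Cumulative: 30
Frame 3: SPARE (0+10=10). 10 + next roll (9) = 19. Cumulative: 49
Frame 4: OPEN (9+0=9). Cumulative: 58
Frame 5: OPEN (1+8=9). Cumulative: 67
Frame 6: SPARE (2+8=10). 10 + next roll (6) = 16. Cumulative: 83
Frame 7: SPARE (6+4=10). 10 + next roll (5) = 15. Cumulative: 98
Frame 8: OPEN (5+3=8). Cumulative: 106
Frame 9: SPARE (6+4=10). 10 + next roll (10) = 20. Cumulative: 126
Frame 10: STRIKE. Sum of all frame-10 rolls (10+7+3) = 20. Cumulative: 146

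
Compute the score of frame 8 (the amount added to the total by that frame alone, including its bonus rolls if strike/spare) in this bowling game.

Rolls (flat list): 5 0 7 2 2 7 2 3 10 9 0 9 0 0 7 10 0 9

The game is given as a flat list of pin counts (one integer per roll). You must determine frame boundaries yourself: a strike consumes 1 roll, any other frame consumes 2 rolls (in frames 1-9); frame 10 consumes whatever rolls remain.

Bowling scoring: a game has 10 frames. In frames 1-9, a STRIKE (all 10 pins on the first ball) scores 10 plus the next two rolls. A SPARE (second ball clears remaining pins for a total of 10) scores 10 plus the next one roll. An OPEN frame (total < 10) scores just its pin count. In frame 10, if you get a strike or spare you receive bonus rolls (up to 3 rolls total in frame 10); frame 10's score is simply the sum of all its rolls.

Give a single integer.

Frame 1: OPEN (5+0=5). Cumulative: 5
Frame 2: OPEN (7+2=9). Cumulative: 14
Frame 3: OPEN (2+7=9). Cumulative: 23
Frame 4: OPEN (2+3=5). Cumulative: 28
Frame 5: STRIKE. 10 + next two rolls (9+0) = 19. Cumulative: 47
Frame 6: OPEN (9+0=9). Cumulative: 56
Frame 7: OPEN (9+0=9). Cumulative: 65
Frame 8: OPEN (0+7=7). Cumulative: 72
Frame 9: STRIKE. 10 + next two rolls (0+9) = 19. Cumulative: 91
Frame 10: OPEN. Sum of all frame-10 rolls (0+9) = 9. Cumulative: 100

Answer: 7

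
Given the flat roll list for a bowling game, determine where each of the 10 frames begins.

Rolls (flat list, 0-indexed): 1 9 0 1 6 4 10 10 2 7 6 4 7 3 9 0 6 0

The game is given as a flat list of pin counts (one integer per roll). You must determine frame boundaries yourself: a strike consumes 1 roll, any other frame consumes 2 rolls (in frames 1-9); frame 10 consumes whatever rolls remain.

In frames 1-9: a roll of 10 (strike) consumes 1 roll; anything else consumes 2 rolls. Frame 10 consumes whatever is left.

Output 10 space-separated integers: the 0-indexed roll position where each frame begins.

Frame 1 starts at roll index 0: rolls=1,9 (sum=10), consumes 2 rolls
Frame 2 starts at roll index 2: rolls=0,1 (sum=1), consumes 2 rolls
Frame 3 starts at roll index 4: rolls=6,4 (sum=10), consumes 2 rolls
Frame 4 starts at roll index 6: roll=10 (strike), consumes 1 roll
Frame 5 starts at roll index 7: roll=10 (strike), consumes 1 roll
Frame 6 starts at roll index 8: rolls=2,7 (sum=9), consumes 2 rolls
Frame 7 starts at roll index 10: rolls=6,4 (sum=10), consumes 2 rolls
Frame 8 starts at roll index 12: rolls=7,3 (sum=10), consumes 2 rolls
Frame 9 starts at roll index 14: rolls=9,0 (sum=9), consumes 2 rolls
Frame 10 starts at roll index 16: 2 remaining rolls

Answer: 0 2 4 6 7 8 10 12 14 16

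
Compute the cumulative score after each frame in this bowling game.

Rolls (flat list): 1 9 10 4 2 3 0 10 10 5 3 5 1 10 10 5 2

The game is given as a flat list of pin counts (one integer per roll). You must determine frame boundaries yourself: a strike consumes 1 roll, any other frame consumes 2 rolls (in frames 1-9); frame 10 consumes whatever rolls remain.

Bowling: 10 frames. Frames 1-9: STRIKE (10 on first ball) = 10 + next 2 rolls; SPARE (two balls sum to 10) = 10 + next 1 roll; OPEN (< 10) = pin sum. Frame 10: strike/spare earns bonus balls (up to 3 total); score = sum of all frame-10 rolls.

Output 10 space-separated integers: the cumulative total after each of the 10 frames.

Answer: 20 36 42 45 70 88 96 102 127 144

Derivation:
Frame 1: SPARE (1+9=10). 10 + next roll (10) = 20. Cumulative: 20
Frame 2: STRIKE. 10 + next two rolls (4+2) = 16. Cumulative: 36
Frame 3: OPEN (4+2=6). Cumulative: 42
Frame 4: OPEN (3+0=3). Cumulative: 45
Frame 5: STRIKE. 10 + next two rolls (10+5) = 25. Cumulative: 70
Frame 6: STRIKE. 10 + next two rolls (5+3) = 18. Cumulative: 88
Frame 7: OPEN (5+3=8). Cumulative: 96
Frame 8: OPEN (5+1=6). Cumulative: 102
Frame 9: STRIKE. 10 + next two rolls (10+5) = 25. Cumulative: 127
Frame 10: STRIKE. Sum of all frame-10 rolls (10+5+2) = 17. Cumulative: 144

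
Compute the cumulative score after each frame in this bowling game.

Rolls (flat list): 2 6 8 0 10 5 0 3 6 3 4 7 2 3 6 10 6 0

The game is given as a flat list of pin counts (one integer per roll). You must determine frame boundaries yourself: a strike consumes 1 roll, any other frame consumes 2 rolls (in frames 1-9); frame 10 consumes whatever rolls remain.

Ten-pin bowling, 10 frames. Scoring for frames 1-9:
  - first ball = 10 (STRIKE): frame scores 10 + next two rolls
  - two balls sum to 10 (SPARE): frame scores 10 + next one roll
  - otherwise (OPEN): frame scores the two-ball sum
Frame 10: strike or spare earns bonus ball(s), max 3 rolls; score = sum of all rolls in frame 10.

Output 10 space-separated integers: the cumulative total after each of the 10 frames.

Frame 1: OPEN (2+6=8). Cumulative: 8
Frame 2: OPEN (8+0=8). Cumulative: 16
Frame 3: STRIKE. 10 + next two rolls (5+0) = 15. Cumulative: 31
Frame 4: OPEN (5+0=5). Cumulative: 36
Frame 5: OPEN (3+6=9). Cumulative: 45
Frame 6: OPEN (3+4=7). Cumulative: 52
Frame 7: OPEN (7+2=9). Cumulative: 61
Frame 8: OPEN (3+6=9). Cumulative: 70
Frame 9: STRIKE. 10 + next two rolls (6+0) = 16. Cumulative: 86
Frame 10: OPEN. Sum of all frame-10 rolls (6+0) = 6. Cumulative: 92

Answer: 8 16 31 36 45 52 61 70 86 92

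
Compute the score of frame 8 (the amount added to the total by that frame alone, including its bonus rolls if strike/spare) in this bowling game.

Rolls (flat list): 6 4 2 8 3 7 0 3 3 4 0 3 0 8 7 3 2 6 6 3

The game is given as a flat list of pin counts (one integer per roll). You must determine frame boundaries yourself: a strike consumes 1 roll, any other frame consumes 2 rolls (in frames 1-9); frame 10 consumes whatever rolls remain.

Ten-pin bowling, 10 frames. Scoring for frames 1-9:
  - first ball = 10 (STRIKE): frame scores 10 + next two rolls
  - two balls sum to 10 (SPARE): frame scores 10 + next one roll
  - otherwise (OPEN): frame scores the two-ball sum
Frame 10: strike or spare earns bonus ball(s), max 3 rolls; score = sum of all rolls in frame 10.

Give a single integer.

Frame 1: SPARE (6+4=10). 10 + next roll (2) = 12. Cumulative: 12
Frame 2: SPARE (2+8=10). 10 + next roll (3) = 13. Cumulative: 25
Frame 3: SPARE (3+7=10). 10 + next roll (0) = 10. Cumulative: 35
Frame 4: OPEN (0+3=3). Cumulative: 38
Frame 5: OPEN (3+4=7). Cumulative: 45
Frame 6: OPEN (0+3=3). Cumulative: 48
Frame 7: OPEN (0+8=8). Cumulative: 56
Frame 8: SPARE (7+3=10). 10 + next roll (2) = 12. Cumulative: 68
Frame 9: OPEN (2+6=8). Cumulative: 76
Frame 10: OPEN. Sum of all frame-10 rolls (6+3) = 9. Cumulative: 85

Answer: 12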